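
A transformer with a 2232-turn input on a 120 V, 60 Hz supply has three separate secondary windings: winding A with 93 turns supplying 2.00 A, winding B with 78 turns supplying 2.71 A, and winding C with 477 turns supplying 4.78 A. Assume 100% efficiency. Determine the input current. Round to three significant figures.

V_A = 120 × 93/2232 = 5.0000 V; V_B = 120 × 78/2232 = 4.1935 V; V_C = 120 × 477/2232 = 25.645 V.
P_out = V_A I_A + V_B I_B + V_C I_C = 5.0000×2.00 + 4.1935×2.71 + 25.645×4.78 = 10.000 + 11.365 + 122.58 = 143.95 W.
Ideal ⇒ P_in = P_out, so I_in = P_out/V_in = 143.95/120 = 1.20 A.

I_in ≈ 1.20 A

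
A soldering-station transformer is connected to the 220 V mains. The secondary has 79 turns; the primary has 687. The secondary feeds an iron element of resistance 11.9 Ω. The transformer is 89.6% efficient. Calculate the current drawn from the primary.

I_p ≈ 0.273 A

V_s = 220 × 79/687 = 25.298 V.
I_s = V_s/R = 25.298/11.9 = 2.1259 A.
P_out = V_s I_s = 25.298 × 2.1259 = 53.782 W.
P_in = P_out/η = 53.782/0.896 = 60.025 W.
I_p = P_in/V_p = 60.025/220 = 0.273 A.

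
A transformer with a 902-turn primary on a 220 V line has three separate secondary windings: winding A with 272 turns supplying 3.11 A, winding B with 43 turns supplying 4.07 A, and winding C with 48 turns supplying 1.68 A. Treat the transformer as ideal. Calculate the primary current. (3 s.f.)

V_A = 220 × 272/902 = 66.341 V; V_B = 220 × 43/902 = 10.488 V; V_C = 220 × 48/902 = 11.707 V.
P_out = V_A I_A + V_B I_B + V_C I_C = 66.341×3.11 + 10.488×4.07 + 11.707×1.68 = 206.32 + 42.685 + 19.668 = 268.68 W.
Ideal ⇒ P_in = P_out, so I_p = P_out/V_p = 268.68/220 = 1.22 A.

I_p ≈ 1.22 A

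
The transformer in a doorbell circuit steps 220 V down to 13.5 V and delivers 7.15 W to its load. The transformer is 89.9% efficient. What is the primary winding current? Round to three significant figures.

P_in = P_out/η = 7.15/0.899 = 7.9533 W.
I_p = P_in/V_p = 7.9533/220 = 0.0362 A.

I_p ≈ 0.0362 A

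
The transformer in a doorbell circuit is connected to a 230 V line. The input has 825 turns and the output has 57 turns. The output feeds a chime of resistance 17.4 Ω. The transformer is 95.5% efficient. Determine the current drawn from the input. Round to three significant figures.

I_in ≈ 0.0661 A

V_out = 230 × 57/825 = 15.891 V.
I_out = V_out/R = 15.891/17.4 = 0.91327 A.
P_out = V_out I_out = 15.891 × 0.91327 = 14.513 W.
P_in = P_out/η = 14.513/0.955 = 15.197 W.
I_in = P_in/V_in = 15.197/230 = 0.0661 A.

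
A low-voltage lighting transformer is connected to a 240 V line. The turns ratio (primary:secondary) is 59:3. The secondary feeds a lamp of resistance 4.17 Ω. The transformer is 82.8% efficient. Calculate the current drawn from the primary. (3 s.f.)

V_s = 240 × 3/59 = 12.203 V.
I_s = V_s/R = 12.203/4.17 = 2.9265 A.
P_out = V_s I_s = 12.203 × 2.9265 = 35.713 W.
P_in = P_out/η = 35.713/0.828 = 43.132 W.
I_p = P_in/V_p = 43.132/240 = 0.180 A.

I_p ≈ 0.180 A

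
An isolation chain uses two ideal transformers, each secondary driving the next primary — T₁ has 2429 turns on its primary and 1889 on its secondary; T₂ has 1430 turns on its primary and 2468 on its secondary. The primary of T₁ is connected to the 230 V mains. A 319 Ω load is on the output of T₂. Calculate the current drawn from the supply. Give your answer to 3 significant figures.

I_supply ≈ 1.30 A

Secondary of T₁: V = 230.00 × 1889/2429 = 178.87 V.
Secondary of T₂: V = 178.87 × 2468/1430 = 308.70 V.
I_load = 308.70/319 = 0.96772 A, so P_out = 308.70 × 0.96772 = 298.74 W.
All ideal ⇒ P_in = P_out, so I_supply = 298.74/230 = 1.30 A.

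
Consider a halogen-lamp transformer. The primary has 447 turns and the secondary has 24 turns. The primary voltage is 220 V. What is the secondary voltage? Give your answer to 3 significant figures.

V_s ≈ 11.8 V

V_s/V_p = N_s/N_p, so V_s = 220 × 24/447 = 11.8 V.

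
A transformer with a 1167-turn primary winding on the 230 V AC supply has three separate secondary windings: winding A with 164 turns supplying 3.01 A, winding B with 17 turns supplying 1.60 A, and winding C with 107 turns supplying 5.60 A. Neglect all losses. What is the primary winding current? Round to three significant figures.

I_p ≈ 0.960 A

V_A = 230 × 164/1167 = 32.322 V; V_B = 230 × 17/1167 = 3.3505 V; V_C = 230 × 107/1167 = 21.088 V.
P_out = V_A I_A + V_B I_B + V_C I_C = 32.322×3.01 + 3.3505×1.60 + 21.088×5.60 = 97.290 + 5.3608 + 118.09 = 220.74 W.
Ideal ⇒ P_in = P_out, so I_p = P_out/V_p = 220.74/230 = 0.960 A.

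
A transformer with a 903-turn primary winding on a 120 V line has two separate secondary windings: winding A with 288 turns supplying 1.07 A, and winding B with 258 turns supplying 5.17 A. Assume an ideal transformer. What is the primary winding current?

I_p ≈ 1.82 A

V_A = 120 × 288/903 = 38.272 V; V_B = 120 × 258/903 = 34.286 V.
P_out = V_A I_A + V_B I_B = 38.272×1.07 + 34.286×5.17 = 40.951 + 177.26 = 218.21 W.
Ideal ⇒ P_in = P_out, so I_p = P_out/V_p = 218.21/120 = 1.82 A.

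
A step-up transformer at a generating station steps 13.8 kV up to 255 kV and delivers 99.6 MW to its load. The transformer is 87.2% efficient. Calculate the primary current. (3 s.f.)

I_p ≈ 8280 A

P_in = P_out/η = 9.96×10^7/0.872 = 1.1422×10^8 W.
I_p = P_in/V_p = 1.1422×10^8/13800 = 8280 A.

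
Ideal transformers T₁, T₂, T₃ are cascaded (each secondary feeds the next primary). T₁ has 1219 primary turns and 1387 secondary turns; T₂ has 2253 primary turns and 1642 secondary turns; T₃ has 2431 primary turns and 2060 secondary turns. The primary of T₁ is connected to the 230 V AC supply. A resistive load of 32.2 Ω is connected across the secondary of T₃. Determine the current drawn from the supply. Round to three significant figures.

After T₁: V = 230.00 × 1387/1219 = 261.70 V.
After T₂: V = 261.70 × 1642/2253 = 190.73 V.
After T₃: V = 190.73 × 2060/2431 = 161.62 V.
I_load = 161.62/32.2 = 5.0193 A, so P_out = 161.62 × 5.0193 = 811.21 W.
All ideal ⇒ P_in = P_out, so I_supply = 811.21/230 = 3.53 A.

I_supply ≈ 3.53 A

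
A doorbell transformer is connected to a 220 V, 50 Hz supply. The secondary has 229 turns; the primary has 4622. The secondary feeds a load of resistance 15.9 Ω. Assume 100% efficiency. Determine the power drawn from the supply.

P ≈ 7.47 W

V_s = V_p × N_s/N_p = 220 × 229/4622 = 10.900 V.
I_s = V_s/R = 10.900/15.9 = 0.68554 A.
I_p = I_s × N_s/N_p = 0.68554 × 229/4622 = 0.033965 A.
P = V_p I_p = 220 × 0.033965 = 7.47 W.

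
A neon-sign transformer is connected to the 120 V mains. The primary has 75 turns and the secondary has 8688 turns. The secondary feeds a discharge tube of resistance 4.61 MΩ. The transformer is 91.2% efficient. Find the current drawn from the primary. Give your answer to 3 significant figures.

I_p ≈ 0.383 A

V_s = 120 × 8688/75 = 13901 V.
I_s = V_s/R = 13901/(4.61×10^6) = 0.0030154 A.
P_out = V_s I_s = 13901 × 0.0030154 = 41.916 W.
P_in = P_out/η = 41.916/0.912 = 45.960 W.
I_p = P_in/V_p = 45.960/120 = 0.383 A.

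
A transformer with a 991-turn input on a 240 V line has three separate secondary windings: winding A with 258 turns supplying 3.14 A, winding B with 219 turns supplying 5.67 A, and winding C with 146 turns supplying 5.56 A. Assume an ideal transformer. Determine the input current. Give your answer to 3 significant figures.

V_A = 240 × 258/991 = 62.482 V; V_B = 240 × 219/991 = 53.037 V; V_C = 240 × 146/991 = 35.358 V.
P_out = V_A I_A + V_B I_B + V_C I_C = 62.482×3.14 + 53.037×5.67 + 35.358×5.56 = 196.19 + 300.72 + 196.59 = 693.51 W.
Ideal ⇒ P_in = P_out, so I_in = P_out/V_in = 693.51/240 = 2.89 A.

I_in ≈ 2.89 A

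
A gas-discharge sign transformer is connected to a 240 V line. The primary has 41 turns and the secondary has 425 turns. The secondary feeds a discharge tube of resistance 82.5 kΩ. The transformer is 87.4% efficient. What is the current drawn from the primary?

I_p ≈ 0.358 A

V_s = 240 × 425/41 = 2487.8 V.
I_s = V_s/R = 2487.8/82500 = 0.030155 A.
P_out = V_s I_s = 2487.8 × 0.030155 = 75.020 W.
P_in = P_out/η = 75.020/0.874 = 85.836 W.
I_p = P_in/V_p = 85.836/240 = 0.358 A.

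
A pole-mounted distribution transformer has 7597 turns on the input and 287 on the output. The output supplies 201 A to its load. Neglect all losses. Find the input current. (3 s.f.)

I_in ≈ 7.59 A

For an ideal transformer I_in/I_out = N_out/N_in, so I_in = 201 × 287/7597 = 7.59 A.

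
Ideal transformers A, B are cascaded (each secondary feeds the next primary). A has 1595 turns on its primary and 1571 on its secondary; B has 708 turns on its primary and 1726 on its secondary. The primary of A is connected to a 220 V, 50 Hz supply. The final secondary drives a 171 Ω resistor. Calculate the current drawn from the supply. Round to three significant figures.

Secondary of A: V = 220.00 × 1571/1595 = 216.69 V.
Secondary of B: V = 216.69 × 1726/708 = 528.26 V.
I_load = 528.26/171 = 3.0892 A, so P_out = 528.26 × 3.0892 = 1631.9 W.
All ideal ⇒ P_in = P_out, so I_supply = 1631.9/220 = 7.42 A.

I_supply ≈ 7.42 A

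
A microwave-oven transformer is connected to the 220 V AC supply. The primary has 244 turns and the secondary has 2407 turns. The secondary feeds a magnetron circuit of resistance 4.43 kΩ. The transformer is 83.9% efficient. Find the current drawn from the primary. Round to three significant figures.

I_p ≈ 5.76 A

V_s = 220 × 2407/244 = 2170.2 V.
I_s = V_s/R = 2170.2/4430 = 0.48990 A.
P_out = V_s I_s = 2170.2 × 0.48990 = 1063.2 W.
P_in = P_out/η = 1063.2/0.839 = 1267.2 W.
I_p = P_in/V_p = 1267.2/220 = 5.76 A.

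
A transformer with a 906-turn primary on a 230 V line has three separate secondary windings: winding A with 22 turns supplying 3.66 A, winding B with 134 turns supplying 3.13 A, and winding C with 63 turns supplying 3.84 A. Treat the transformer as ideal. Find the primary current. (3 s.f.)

I_p ≈ 0.819 A

V_A = 230 × 22/906 = 5.5850 V; V_B = 230 × 134/906 = 34.018 V; V_C = 230 × 63/906 = 15.993 V.
P_out = V_A I_A + V_B I_B + V_C I_C = 5.5850×3.66 + 34.018×3.13 + 15.993×3.84 = 20.441 + 106.48 + 61.415 = 188.33 W.
Ideal ⇒ P_in = P_out, so I_p = P_out/V_p = 188.33/230 = 0.819 A.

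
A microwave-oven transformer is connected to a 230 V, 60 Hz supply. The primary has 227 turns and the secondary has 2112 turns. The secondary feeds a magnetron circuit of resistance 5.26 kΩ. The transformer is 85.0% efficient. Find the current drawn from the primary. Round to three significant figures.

V_s = 230 × 2112/227 = 2139.9 V.
I_s = V_s/R = 2139.9/5260 = 0.40683 A.
P_out = V_s I_s = 2139.9 × 0.40683 = 870.57 W.
P_in = P_out/η = 870.57/0.850 = 1024.2 W.
I_p = P_in/V_p = 1024.2/230 = 4.45 A.

I_p ≈ 4.45 A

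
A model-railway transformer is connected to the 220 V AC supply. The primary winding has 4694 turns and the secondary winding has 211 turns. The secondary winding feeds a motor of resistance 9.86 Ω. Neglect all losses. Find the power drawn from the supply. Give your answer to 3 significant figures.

V_s = V_p × N_s/N_p = 220 × 211/4694 = 9.8892 V.
I_s = V_s/R = 9.8892/9.86 = 1.0030 A.
I_p = I_s × N_s/N_p = 1.0030 × 211/4694 = 0.045084 A.
P = V_p I_p = 220 × 0.045084 = 9.92 W.

P ≈ 9.92 W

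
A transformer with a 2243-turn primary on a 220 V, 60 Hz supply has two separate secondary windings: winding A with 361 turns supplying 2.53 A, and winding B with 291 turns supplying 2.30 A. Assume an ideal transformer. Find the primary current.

I_p ≈ 0.706 A

V_A = 220 × 361/2243 = 35.408 V; V_B = 220 × 291/2243 = 28.542 V.
P_out = V_A I_A + V_B I_B = 35.408×2.53 + 28.542×2.30 = 89.582 + 65.647 = 155.23 W.
Ideal ⇒ P_in = P_out, so I_p = P_out/V_p = 155.23/220 = 0.706 A.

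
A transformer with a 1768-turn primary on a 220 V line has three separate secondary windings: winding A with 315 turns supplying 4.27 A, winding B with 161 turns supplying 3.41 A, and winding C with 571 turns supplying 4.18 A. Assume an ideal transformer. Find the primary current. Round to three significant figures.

V_A = 220 × 315/1768 = 39.197 V; V_B = 220 × 161/1768 = 20.034 V; V_C = 220 × 571/1768 = 71.052 V.
P_out = V_A I_A + V_B I_B + V_C I_C = 39.197×4.27 + 20.034×3.41 + 71.052×4.18 = 167.37 + 68.316 + 297.00 = 532.68 W.
Ideal ⇒ P_in = P_out, so I_p = P_out/V_p = 532.68/220 = 2.42 A.

I_p ≈ 2.42 A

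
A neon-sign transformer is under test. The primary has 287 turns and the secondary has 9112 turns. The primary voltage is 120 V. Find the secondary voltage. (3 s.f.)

V_s/V_p = N_s/N_p, so V_s = 120 × 9112/287 = 3810 V.

V_s ≈ 3810 V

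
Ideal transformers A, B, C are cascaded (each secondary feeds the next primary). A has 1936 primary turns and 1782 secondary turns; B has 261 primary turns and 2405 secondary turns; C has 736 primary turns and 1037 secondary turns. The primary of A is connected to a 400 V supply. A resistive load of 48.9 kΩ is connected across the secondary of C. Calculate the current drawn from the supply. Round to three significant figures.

After A: V = 400.00 × 1782/1936 = 368.18 V.
After B: V = 368.18 × 2405/261 = 3392.6 V.
After C: V = 3392.6 × 1037/736 = 4780.1 V.
I_load = 4780.1/48900 = 0.097753 A, so P_out = 4780.1 × 0.097753 = 467.27 W.
All ideal ⇒ P_in = P_out, so I_supply = 467.27/400 = 1.17 A.

I_supply ≈ 1.17 A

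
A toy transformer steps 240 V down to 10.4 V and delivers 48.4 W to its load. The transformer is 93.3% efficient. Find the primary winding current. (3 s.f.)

I_p ≈ 0.216 A

P_in = P_out/η = 48.4/0.933 = 51.876 W.
I_p = P_in/V_p = 51.876/240 = 0.216 A.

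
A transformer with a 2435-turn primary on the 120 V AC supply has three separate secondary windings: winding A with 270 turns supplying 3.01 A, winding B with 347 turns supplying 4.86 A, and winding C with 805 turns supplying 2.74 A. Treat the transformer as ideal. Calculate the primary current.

V_A = 120 × 270/2435 = 13.306 V; V_B = 120 × 347/2435 = 17.101 V; V_C = 120 × 805/2435 = 39.671 V.
P_out = V_A I_A + V_B I_B + V_C I_C = 13.306×3.01 + 17.101×4.86 + 39.671×2.74 = 40.051 + 83.109 + 108.70 = 231.86 W.
Ideal ⇒ P_in = P_out, so I_p = P_out/V_p = 231.86/120 = 1.93 A.

I_p ≈ 1.93 A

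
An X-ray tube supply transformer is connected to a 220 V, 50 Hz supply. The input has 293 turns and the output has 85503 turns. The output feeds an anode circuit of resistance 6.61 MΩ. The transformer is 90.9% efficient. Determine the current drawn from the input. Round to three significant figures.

I_in ≈ 3.12 A

V_out = 220 × 85503/293 = 64200 V.
I_out = V_out/R = 64200/(6.61×10^6) = 0.0097126 A.
P_out = V_out I_out = 64200 × 0.0097126 = 623.55 W.
P_in = P_out/η = 623.55/0.909 = 685.97 W.
I_in = P_in/V_in = 685.97/220 = 3.12 A.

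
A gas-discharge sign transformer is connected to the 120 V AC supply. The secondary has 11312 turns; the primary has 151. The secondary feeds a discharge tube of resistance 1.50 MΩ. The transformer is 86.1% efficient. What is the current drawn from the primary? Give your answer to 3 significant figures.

V_s = 120 × 11312/151 = 8989.7 V.
I_s = V_s/R = 8989.7/(1.50×10^6) = 0.0059931 A.
P_out = V_s I_s = 8989.7 × 0.0059931 = 53.876 W.
P_in = P_out/η = 53.876/0.861 = 62.574 W.
I_p = P_in/V_p = 62.574/120 = 0.521 A.

I_p ≈ 0.521 A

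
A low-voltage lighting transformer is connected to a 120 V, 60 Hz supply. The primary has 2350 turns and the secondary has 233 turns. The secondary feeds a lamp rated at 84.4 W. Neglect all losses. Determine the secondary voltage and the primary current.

V_s ≈ 11.9 V, I_p ≈ 0.703 A

V_s = V_p × N_s/N_p = 120 × 233/2350 = 11.898 V.
I_s = P/V_s = 84.4/11.898 = 7.0937 A.
I_p = I_s × N_s/N_p = 7.0937 × 233/2350 = 0.703 A.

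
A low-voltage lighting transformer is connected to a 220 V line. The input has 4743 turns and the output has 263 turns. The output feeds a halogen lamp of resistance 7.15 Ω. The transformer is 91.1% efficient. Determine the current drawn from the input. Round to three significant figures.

I_in ≈ 0.104 A

V_out = 220 × 263/4743 = 12.199 V.
I_out = V_out/R = 12.199/7.15 = 1.7062 A.
P_out = V_out I_out = 12.199 × 1.7062 = 20.813 W.
P_in = P_out/η = 20.813/0.911 = 22.847 W.
I_in = P_in/V_in = 22.847/220 = 0.104 A.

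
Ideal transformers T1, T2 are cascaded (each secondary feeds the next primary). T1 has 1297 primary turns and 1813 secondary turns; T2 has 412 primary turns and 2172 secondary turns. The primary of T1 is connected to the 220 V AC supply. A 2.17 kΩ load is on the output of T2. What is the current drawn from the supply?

I_supply ≈ 5.51 A

After T1: V = 220.00 × 1813/1297 = 307.53 V.
After T2: V = 307.53 × 2172/412 = 1621.2 V.
I_load = 1621.2/2170 = 0.74711 A, so P_out = 1621.2 × 0.74711 = 1211.2 W.
All ideal ⇒ P_in = P_out, so I_supply = 1211.2/220 = 5.51 A.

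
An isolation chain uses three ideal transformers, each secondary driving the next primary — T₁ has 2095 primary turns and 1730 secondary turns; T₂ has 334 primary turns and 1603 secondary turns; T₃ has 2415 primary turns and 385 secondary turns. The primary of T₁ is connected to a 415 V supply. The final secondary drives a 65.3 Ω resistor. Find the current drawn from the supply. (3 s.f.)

After T₁: V = 415.00 × 1730/2095 = 342.70 V.
After T₂: V = 342.70 × 1603/334 = 1644.7 V.
After T₃: V = 1644.7 × 385/2415 = 262.20 V.
I_load = 262.20/65.3 = 4.0154 A, so P_out = 262.20 × 4.0154 = 1052.9 W.
All ideal ⇒ P_in = P_out, so I_supply = 1052.9/415 = 2.54 A.

I_supply ≈ 2.54 A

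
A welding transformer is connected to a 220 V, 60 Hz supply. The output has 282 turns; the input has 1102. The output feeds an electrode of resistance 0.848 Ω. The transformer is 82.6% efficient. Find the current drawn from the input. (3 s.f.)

I_in ≈ 20.6 A

V_out = 220 × 282/1102 = 56.298 V.
I_out = V_out/R = 56.298/0.848 = 66.389 A.
P_out = V_out I_out = 56.298 × 66.389 = 3737.5 W.
P_in = P_out/η = 3737.5/0.826 = 4524.9 W.
I_in = P_in/V_in = 4524.9/220 = 20.6 A.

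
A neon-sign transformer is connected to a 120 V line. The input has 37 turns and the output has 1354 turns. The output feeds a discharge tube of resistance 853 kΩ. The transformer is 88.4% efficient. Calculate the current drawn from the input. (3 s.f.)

I_in ≈ 0.213 A

V_out = 120 × 1354/37 = 4391.4 V.
I_out = V_out/R = 4391.4/853000 = 0.0051481 A.
P_out = V_out I_out = 4391.4 × 0.0051481 = 22.607 W.
P_in = P_out/η = 22.607/0.884 = 25.574 W.
I_in = P_in/V_in = 25.574/120 = 0.213 A.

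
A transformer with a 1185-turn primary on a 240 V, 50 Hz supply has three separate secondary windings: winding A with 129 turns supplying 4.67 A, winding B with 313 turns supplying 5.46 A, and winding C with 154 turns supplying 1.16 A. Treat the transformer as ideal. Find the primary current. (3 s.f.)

V_A = 240 × 129/1185 = 26.127 V; V_B = 240 × 313/1185 = 63.392 V; V_C = 240 × 154/1185 = 31.190 V.
P_out = V_A I_A + V_B I_B + V_C I_C = 26.127×4.67 + 63.392×5.46 + 31.190×1.16 = 122.01 + 346.12 + 36.180 = 504.31 W.
Ideal ⇒ P_in = P_out, so I_p = P_out/V_p = 504.31/240 = 2.10 A.

I_p ≈ 2.10 A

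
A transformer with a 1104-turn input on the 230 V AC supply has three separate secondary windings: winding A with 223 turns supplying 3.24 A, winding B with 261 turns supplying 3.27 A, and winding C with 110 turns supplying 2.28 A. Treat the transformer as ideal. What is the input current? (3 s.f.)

I_in ≈ 1.65 A

V_A = 230 × 223/1104 = 46.458 V; V_B = 230 × 261/1104 = 54.375 V; V_C = 230 × 110/1104 = 22.917 V.
P_out = V_A I_A + V_B I_B + V_C I_C = 46.458×3.24 + 54.375×3.27 + 22.917×2.28 = 150.53 + 177.81 + 52.250 = 380.58 W.
Ideal ⇒ P_in = P_out, so I_in = P_out/V_in = 380.58/230 = 1.65 A.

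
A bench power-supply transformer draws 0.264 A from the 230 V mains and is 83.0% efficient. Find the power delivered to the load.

P_out ≈ 50.4 W

P_in = V_p I_p = 230 × 0.264 = 60.720 W.
P_out = η P_in = 0.830 × 60.720 = 50.4 W.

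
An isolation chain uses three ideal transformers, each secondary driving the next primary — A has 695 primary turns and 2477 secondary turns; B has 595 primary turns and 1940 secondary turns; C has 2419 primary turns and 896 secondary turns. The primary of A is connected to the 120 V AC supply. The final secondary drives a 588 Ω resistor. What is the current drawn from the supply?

After A: V = 120.00 × 2477/695 = 427.68 V.
After B: V = 427.68 × 1940/595 = 1394.5 V.
After C: V = 1394.5 × 896/2419 = 516.51 V.
I_load = 516.51/588 = 0.87842 A, so P_out = 516.51 × 0.87842 = 453.71 W.
All ideal ⇒ P_in = P_out, so I_supply = 453.71/120 = 3.78 A.

I_supply ≈ 3.78 A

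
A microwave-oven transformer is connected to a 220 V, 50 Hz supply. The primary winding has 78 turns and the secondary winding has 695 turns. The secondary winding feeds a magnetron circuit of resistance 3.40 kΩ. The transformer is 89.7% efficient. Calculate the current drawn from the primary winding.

V_s = 220 × 695/78 = 1960.3 V.
I_s = V_s/R = 1960.3/3400 = 0.57655 A.
P_out = V_s I_s = 1960.3 × 0.57655 = 1130.2 W.
P_in = P_out/η = 1130.2/0.897 = 1260.0 W.
I_p = P_in/V_p = 1260.0/220 = 5.73 A.

I_p ≈ 5.73 A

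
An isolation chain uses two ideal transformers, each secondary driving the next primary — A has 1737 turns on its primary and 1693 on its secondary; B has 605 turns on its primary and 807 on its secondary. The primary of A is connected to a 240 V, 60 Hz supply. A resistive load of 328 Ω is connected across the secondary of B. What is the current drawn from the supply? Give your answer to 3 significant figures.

After A: V = 240.00 × 1693/1737 = 233.92 V.
After B: V = 233.92 × 807/605 = 312.02 V.
I_load = 312.02/328 = 0.95129 A, so P_out = 312.02 × 0.95129 = 296.82 W.
All ideal ⇒ P_in = P_out, so I_supply = 296.82/240 = 1.24 A.

I_supply ≈ 1.24 A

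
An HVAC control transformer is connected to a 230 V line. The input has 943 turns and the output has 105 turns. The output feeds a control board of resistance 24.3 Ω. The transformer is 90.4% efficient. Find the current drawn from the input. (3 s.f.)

I_in ≈ 0.130 A

V_out = 230 × 105/943 = 25.610 V.
I_out = V_out/R = 25.610/24.3 = 1.0539 A.
P_out = V_out I_out = 25.610 × 1.0539 = 26.990 W.
P_in = P_out/η = 26.990/0.904 = 29.856 W.
I_in = P_in/V_in = 29.856/230 = 0.130 A.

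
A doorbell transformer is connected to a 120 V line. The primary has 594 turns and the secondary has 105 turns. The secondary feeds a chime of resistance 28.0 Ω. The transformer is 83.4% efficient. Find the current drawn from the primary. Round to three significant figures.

V_s = 120 × 105/594 = 21.212 V.
I_s = V_s/R = 21.212/28.0 = 0.75758 A.
P_out = V_s I_s = 21.212 × 0.75758 = 16.070 W.
P_in = P_out/η = 16.070/0.834 = 19.268 W.
I_p = P_in/V_p = 19.268/120 = 0.161 A.

I_p ≈ 0.161 A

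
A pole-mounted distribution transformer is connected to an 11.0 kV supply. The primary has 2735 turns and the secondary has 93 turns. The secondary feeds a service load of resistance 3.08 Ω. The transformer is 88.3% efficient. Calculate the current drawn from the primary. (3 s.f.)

I_p ≈ 4.68 A

V_s = 11000 × 93/2735 = 374.04 V.
I_s = V_s/R = 374.04/3.08 = 121.44 A.
P_out = V_s I_s = 374.04 × 121.44 = 45424 W.
P_in = P_out/η = 45424/0.883 = 51443 W.
I_p = P_in/V_p = 51443/11000 = 4.68 A.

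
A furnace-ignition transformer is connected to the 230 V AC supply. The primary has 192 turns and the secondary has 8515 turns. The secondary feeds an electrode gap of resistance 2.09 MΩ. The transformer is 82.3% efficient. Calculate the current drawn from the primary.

I_p ≈ 0.263 A

V_s = 230 × 8515/192 = 10200 V.
I_s = V_s/R = 10200/(2.09×10^6) = 0.0048805 A.
P_out = V_s I_s = 10200 × 0.0048805 = 49.782 W.
P_in = P_out/η = 49.782/0.823 = 60.489 W.
I_p = P_in/V_p = 60.489/230 = 0.263 A.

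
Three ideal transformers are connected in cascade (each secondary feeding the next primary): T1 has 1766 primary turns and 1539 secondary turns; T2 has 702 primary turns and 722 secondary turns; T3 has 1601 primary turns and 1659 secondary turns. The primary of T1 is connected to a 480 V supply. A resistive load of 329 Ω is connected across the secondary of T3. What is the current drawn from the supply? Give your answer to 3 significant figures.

Secondary of T1: V = 480.00 × 1539/1766 = 418.30 V.
Secondary of T2: V = 418.30 × 722/702 = 430.22 V.
Secondary of T3: V = 430.22 × 1659/1601 = 445.80 V.
I_load = 445.80/329 = 1.3550 A, so P_out = 445.80 × 1.3550 = 604.08 W.
All ideal ⇒ P_in = P_out, so I_supply = 604.08/480 = 1.26 A.

I_supply ≈ 1.26 A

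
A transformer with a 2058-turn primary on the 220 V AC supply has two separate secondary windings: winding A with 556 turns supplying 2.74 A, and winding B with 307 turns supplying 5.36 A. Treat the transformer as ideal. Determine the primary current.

I_p ≈ 1.54 A

V_A = 220 × 556/2058 = 59.436 V; V_B = 220 × 307/2058 = 32.818 V.
P_out = V_A I_A + V_B I_B = 59.436×2.74 + 32.818×5.36 = 162.86 + 175.91 = 338.76 W.
Ideal ⇒ P_in = P_out, so I_p = P_out/V_p = 338.76/220 = 1.54 A.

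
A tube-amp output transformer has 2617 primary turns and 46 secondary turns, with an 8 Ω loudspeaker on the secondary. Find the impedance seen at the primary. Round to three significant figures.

Z_p = (N_p/N_s)² × Z_s = (2617/46)² × 8 = 25900 Ω.

Z_p ≈ 25900 Ω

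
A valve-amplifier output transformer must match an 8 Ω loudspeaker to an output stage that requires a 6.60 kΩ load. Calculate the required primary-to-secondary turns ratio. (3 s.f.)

Z_p/Z_s = (N_p/N_s)², so N_p/N_s = √(6600/8) = √825 = 28.7.

N_p/N_s ≈ 28.7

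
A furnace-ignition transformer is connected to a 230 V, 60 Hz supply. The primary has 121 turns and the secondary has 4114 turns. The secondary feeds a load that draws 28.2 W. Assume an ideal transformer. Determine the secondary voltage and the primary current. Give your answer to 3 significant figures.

V_s ≈ 7820 V, I_p ≈ 0.123 A

V_s = V_p × N_s/N_p = 230 × 4114/121 = 7820.0 V.
I_s = P/V_s = 28.2/7820.0 = 0.0036061 A.
I_p = I_s × N_s/N_p = 0.0036061 × 4114/121 = 0.123 A.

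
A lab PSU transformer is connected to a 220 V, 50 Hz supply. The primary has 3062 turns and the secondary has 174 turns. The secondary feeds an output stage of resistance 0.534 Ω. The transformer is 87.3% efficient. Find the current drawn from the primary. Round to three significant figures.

V_s = 220 × 174/3062 = 12.502 V.
I_s = V_s/R = 12.502/0.534 = 23.411 A.
P_out = V_s I_s = 12.502 × 23.411 = 292.68 W.
P_in = P_out/η = 292.68/0.873 = 335.26 W.
I_p = P_in/V_p = 335.26/220 = 1.52 A.

I_p ≈ 1.52 A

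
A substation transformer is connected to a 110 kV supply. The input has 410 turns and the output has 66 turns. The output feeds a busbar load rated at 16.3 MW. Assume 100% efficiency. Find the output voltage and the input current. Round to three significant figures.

V_out = V_in × N_out/N_in = 110000 × 66/410 = 17707 V.
I_out = P/V_out = 1.63×10^7/17707 = 920.52 A.
I_in = I_out × N_out/N_in = 920.52 × 66/410 = 148 A.

V_out ≈ 17700 V, I_in ≈ 148 A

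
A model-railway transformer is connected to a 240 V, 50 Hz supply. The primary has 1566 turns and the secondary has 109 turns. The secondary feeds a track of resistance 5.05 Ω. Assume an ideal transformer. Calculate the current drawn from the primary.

V_s = V_p × N_s/N_p = 240 × 109/1566 = 16.705 V.
I_s = V_s/R = 16.705/5.05 = 3.3079 A.
For an ideal transformer I_p N_p = I_s N_s, so I_p = 3.3079 × 109/1566 = 0.230 A.

I_p ≈ 0.230 A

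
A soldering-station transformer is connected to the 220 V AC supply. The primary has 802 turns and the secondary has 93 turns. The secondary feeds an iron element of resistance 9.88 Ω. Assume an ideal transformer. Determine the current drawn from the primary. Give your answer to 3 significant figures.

I_p ≈ 0.299 A

V_s = V_p × N_s/N_p = 220 × 93/802 = 25.511 V.
I_s = V_s/R = 25.511/9.88 = 2.5821 A.
For an ideal transformer I_p N_p = I_s N_s, so I_p = 2.5821 × 93/802 = 0.299 A.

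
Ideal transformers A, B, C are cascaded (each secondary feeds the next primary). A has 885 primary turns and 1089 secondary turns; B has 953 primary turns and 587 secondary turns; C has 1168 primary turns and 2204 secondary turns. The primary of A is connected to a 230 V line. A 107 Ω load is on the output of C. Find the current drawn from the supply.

I_supply ≈ 4.40 A

After A: V = 230.00 × 1089/885 = 283.02 V.
After B: V = 283.02 × 587/953 = 174.32 V.
After C: V = 174.32 × 2204/1168 = 328.95 V.
I_load = 328.95/107 = 3.0743 A, so P_out = 328.95 × 3.0743 = 1011.3 W.
All ideal ⇒ P_in = P_out, so I_supply = 1011.3/230 = 4.40 A.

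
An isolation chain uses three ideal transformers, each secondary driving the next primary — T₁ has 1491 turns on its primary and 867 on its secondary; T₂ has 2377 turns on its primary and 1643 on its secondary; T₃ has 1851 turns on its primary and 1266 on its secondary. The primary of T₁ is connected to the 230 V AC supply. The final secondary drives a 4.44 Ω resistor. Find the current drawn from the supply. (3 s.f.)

After T₁: V = 230.00 × 867/1491 = 133.74 V.
After T₂: V = 133.74 × 1643/2377 = 92.444 V.
After T₃: V = 92.444 × 1266/1851 = 63.227 V.
I_load = 63.227/4.44 = 14.240 A, so P_out = 63.227 × 14.240 = 900.38 W.
All ideal ⇒ P_in = P_out, so I_supply = 900.38/230 = 3.91 A.

I_supply ≈ 3.91 A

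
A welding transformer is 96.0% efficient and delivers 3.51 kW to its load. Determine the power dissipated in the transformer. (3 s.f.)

P_loss ≈ 146 W

P_in = P_out/η = 3510/0.960 = 3656.25 W.
P_loss = P_in − P_out = 3656.25 − 3510 = 146 W.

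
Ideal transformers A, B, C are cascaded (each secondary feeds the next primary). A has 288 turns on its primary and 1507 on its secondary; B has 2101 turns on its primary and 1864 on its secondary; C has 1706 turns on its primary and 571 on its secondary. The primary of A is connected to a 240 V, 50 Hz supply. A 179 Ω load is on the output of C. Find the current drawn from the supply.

After A: V = 240.00 × 1507/288 = 1255.8 V.
After B: V = 1255.8 × 1864/2101 = 1114.2 V.
After C: V = 1114.2 × 571/1706 = 372.91 V.
I_load = 372.91/179 = 2.0833 A, so P_out = 372.91 × 2.0833 = 776.90 W.
All ideal ⇒ P_in = P_out, so I_supply = 776.90/240 = 3.24 A.

I_supply ≈ 3.24 A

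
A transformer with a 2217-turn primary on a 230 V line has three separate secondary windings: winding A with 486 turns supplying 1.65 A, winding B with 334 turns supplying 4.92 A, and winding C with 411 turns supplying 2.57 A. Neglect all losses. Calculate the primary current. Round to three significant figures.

V_A = 230 × 486/2217 = 50.419 V; V_B = 230 × 334/2217 = 34.650 V; V_C = 230 × 411/2217 = 42.639 V.
P_out = V_A I_A + V_B I_B + V_C I_C = 50.419×1.65 + 34.650×4.92 + 42.639×2.57 = 83.192 + 170.48 + 109.58 = 363.25 W.
Ideal ⇒ P_in = P_out, so I_p = P_out/V_p = 363.25/230 = 1.58 A.

I_p ≈ 1.58 A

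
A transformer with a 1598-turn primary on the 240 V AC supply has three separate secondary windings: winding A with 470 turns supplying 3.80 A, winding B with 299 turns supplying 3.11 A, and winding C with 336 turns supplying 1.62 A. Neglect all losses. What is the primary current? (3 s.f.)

I_p ≈ 2.04 A

V_A = 240 × 470/1598 = 70.588 V; V_B = 240 × 299/1598 = 44.906 V; V_C = 240 × 336/1598 = 50.463 V.
P_out = V_A I_A + V_B I_B + V_C I_C = 70.588×3.80 + 44.906×3.11 + 50.463×1.62 = 268.24 + 139.66 + 81.750 = 489.64 W.
Ideal ⇒ P_in = P_out, so I_p = P_out/V_p = 489.64/240 = 2.04 A.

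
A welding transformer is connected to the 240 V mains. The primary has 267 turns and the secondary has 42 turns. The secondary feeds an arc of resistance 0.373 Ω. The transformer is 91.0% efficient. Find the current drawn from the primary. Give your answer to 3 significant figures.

I_p ≈ 17.5 A

V_s = 240 × 42/267 = 37.753 V.
I_s = V_s/R = 37.753/0.373 = 101.21 A.
P_out = V_s I_s = 37.753 × 101.21 = 3821.1 W.
P_in = P_out/η = 3821.1/0.910 = 4199.0 W.
I_p = P_in/V_p = 4199.0/240 = 17.5 A.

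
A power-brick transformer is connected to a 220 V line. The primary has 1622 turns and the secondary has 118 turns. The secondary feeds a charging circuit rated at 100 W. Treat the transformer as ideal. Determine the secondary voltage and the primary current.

V_s = V_p × N_s/N_p = 220 × 118/1622 = 16.005 V.
I_s = P/V_s = 100/16.005 = 6.2481 A.
I_p = I_s × N_s/N_p = 6.2481 × 118/1622 = 0.455 A.

V_s ≈ 16.0 V, I_p ≈ 0.455 A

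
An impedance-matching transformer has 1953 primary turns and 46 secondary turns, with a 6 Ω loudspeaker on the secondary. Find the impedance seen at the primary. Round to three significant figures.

Z_p = (N_p/N_s)² × Z_s = (1953/46)² × 6 = 10800 Ω.

Z_p ≈ 10800 Ω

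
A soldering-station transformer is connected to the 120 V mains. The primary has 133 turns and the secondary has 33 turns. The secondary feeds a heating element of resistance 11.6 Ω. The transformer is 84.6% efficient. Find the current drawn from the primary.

V_s = 120 × 33/133 = 29.774 V.
I_s = V_s/R = 29.774/11.6 = 2.5668 A.
P_out = V_s I_s = 29.774 × 2.5668 = 76.424 W.
P_in = P_out/η = 76.424/0.846 = 90.336 W.
I_p = P_in/V_p = 90.336/120 = 0.753 A.

I_p ≈ 0.753 A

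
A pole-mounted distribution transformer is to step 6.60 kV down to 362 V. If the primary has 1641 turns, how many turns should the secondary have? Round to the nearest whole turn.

N_s = 90 turns

N_s/N_p = V_s/V_p, so N_s = 1641 × 362/6600 = 90.0 ≈ 90 turns.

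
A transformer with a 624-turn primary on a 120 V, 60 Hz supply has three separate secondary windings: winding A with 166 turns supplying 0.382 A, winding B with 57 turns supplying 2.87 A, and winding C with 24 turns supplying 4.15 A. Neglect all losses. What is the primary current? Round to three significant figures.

I_p ≈ 0.523 A

V_A = 120 × 166/624 = 31.923 V; V_B = 120 × 57/624 = 10.962 V; V_C = 120 × 24/624 = 4.6154 V.
P_out = V_A I_A + V_B I_B + V_C I_C = 31.923×0.382 + 10.962×2.87 + 4.6154×4.15 = 12.195 + 31.460 + 19.154 = 62.808 W.
Ideal ⇒ P_in = P_out, so I_p = P_out/V_p = 62.808/120 = 0.523 A.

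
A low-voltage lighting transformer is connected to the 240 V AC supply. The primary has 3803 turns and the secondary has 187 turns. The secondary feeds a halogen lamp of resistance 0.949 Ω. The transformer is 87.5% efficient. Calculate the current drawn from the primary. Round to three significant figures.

I_p ≈ 0.699 A

V_s = 240 × 187/3803 = 11.801 V.
I_s = V_s/R = 11.801/0.949 = 12.435 A.
P_out = V_s I_s = 11.801 × 12.435 = 146.75 W.
P_in = P_out/η = 146.75/0.875 = 167.72 W.
I_p = P_in/V_p = 167.72/240 = 0.699 A.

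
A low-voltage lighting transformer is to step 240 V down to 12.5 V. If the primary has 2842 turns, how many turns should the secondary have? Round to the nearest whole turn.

N_s/N_p = V_s/V_p, so N_s = 2842 × 12.5/240 = 148.0 ≈ 148 turns.

N_s = 148 turns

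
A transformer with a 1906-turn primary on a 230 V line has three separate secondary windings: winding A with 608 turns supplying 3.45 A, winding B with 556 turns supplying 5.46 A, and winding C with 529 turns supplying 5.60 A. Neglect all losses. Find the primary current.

V_A = 230 × 608/1906 = 73.368 V; V_B = 230 × 556/1906 = 67.093 V; V_C = 230 × 529/1906 = 63.835 V.
P_out = V_A I_A + V_B I_B + V_C I_C = 73.368×3.45 + 67.093×5.46 + 63.835×5.60 = 253.12 + 366.33 + 357.48 = 976.93 W.
Ideal ⇒ P_in = P_out, so I_p = P_out/V_p = 976.93/230 = 4.25 A.

I_p ≈ 4.25 A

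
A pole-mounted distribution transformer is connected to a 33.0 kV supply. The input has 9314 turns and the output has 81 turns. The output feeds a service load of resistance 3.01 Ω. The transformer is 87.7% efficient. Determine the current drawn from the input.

I_in ≈ 0.945 A

V_out = 33000 × 81/9314 = 286.99 V.
I_out = V_out/R = 286.99/3.01 = 95.345 A.
P_out = V_out I_out = 286.99 × 95.345 = 27363 W.
P_in = P_out/η = 27363/0.877 = 31200 W.
I_in = P_in/V_in = 31200/33000 = 0.945 A.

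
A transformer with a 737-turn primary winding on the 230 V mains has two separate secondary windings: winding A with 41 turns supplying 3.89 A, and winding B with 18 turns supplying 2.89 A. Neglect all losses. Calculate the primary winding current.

V_A = 230 × 41/737 = 12.795 V; V_B = 230 × 18/737 = 5.6174 V.
P_out = V_A I_A + V_B I_B = 12.795×3.89 + 5.6174×2.89 = 49.773 + 16.234 = 66.007 W.
Ideal ⇒ P_in = P_out, so I_p = P_out/V_p = 66.007/230 = 0.287 A.

I_p ≈ 0.287 A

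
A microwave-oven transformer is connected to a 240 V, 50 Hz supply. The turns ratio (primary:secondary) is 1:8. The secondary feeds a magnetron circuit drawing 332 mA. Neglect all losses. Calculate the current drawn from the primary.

I_p ≈ 2.66 A

For an ideal transformer I_p N_p = I_s N_s, so I_p = 0.332 × 8/1 = 2.66 A.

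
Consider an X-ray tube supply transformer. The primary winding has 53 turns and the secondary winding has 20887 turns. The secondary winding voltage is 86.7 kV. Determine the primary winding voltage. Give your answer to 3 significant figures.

V_p ≈ 220 V

V_p/V_s = N_p/N_s, so V_p = 86700 × 53/20887 = 220 V.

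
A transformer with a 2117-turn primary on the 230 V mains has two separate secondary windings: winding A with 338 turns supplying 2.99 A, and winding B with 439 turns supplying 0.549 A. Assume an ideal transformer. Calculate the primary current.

I_p ≈ 0.591 A

V_A = 230 × 338/2117 = 36.722 V; V_B = 230 × 439/2117 = 47.695 V.
P_out = V_A I_A + V_B I_B = 36.722×2.99 + 47.695×0.549 = 109.80 + 26.184 = 135.98 W.
Ideal ⇒ P_in = P_out, so I_p = P_out/V_p = 135.98/230 = 0.591 A.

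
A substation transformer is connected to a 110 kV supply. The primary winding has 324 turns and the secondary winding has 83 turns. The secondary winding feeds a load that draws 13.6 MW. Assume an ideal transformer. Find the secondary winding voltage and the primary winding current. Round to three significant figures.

V_s = V_p × N_s/N_p = 110000 × 83/324 = 28179 V.
I_s = P/V_s = 1.36×10^7/28179 = 482.63 A.
I_p = I_s × N_s/N_p = 482.63 × 83/324 = 124 A.

V_s ≈ 28200 V, I_p ≈ 124 A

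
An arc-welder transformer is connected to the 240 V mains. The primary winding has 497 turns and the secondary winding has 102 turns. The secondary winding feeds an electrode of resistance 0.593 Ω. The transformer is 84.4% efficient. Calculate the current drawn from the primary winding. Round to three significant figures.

V_s = 240 × 102/497 = 49.256 V.
I_s = V_s/R = 49.256/0.593 = 83.062 A.
P_out = V_s I_s = 49.256 × 83.062 = 4091.2 W.
P_in = P_out/η = 4091.2/0.844 = 4847.4 W.
I_p = P_in/V_p = 4847.4/240 = 20.2 A.

I_p ≈ 20.2 A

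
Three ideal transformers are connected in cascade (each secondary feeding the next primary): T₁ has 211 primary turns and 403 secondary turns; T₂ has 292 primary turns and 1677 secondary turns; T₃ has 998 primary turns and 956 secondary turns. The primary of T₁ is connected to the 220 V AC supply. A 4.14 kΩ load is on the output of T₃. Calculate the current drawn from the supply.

Secondary of T₁: V = 220.00 × 403/211 = 420.19 V.
Secondary of T₂: V = 420.19 × 1677/292 = 2413.2 V.
Secondary of T₃: V = 2413.2 × 956/998 = 2311.7 V.
I_load = 2311.7/4140 = 0.55837 A, so P_out = 2311.7 × 0.55837 = 1290.8 W.
All ideal ⇒ P_in = P_out, so I_supply = 1290.8/220 = 5.87 A.

I_supply ≈ 5.87 A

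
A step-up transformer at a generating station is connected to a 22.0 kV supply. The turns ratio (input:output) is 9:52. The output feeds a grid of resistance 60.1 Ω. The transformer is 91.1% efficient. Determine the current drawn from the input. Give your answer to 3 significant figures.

I_in ≈ 13400 A

V_out = 22000 × 52/9 = 127110 V.
I_out = V_out/R = 127110/60.1 = 2115.0 A.
P_out = V_out I_out = 127110 × 2115.0 = 2.6884×10^8 W.
P_in = P_out/η = 2.6884×10^8/0.911 = 2.9510×10^8 W.
I_in = P_in/V_in = 2.9510×10^8/22000 = 13400 A.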